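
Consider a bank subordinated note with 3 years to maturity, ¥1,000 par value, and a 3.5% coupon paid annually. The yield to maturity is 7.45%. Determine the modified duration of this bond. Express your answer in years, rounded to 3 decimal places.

Periodic yield y = 0.0745. First find Macaulay duration:
  t   CF        PV=CF/(1+0.0745)^t    t·PV
  1        35.00        32.5733        32.5733
  2        35.00        30.3148        60.6297
  3     1,035.00       834.2978     2,502.8934
  Σ                    897.1859     2,596.0963
P = 897.1859; Macaulay duration = 2,596.0963 / 897.1859 = 2.89360 years.
Modified duration = D_Mac / (1 + y) = 2.89360 / 1.0745 = 2.69297 years.

2.693 years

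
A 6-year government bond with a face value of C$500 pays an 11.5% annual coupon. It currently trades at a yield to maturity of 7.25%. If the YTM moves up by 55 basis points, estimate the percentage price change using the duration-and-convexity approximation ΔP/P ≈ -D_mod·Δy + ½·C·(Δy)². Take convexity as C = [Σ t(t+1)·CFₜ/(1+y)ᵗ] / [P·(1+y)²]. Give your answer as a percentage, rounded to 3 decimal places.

With y = 0.0725:
  t   CF        PV=CF/(1+0.0725)^t    t·PV        t(t+1)·PV
  1        57.50        53.6131        53.6131         107.2261
  2        57.50        49.9889        99.9777         299.9332
  3        57.50        46.6097       139.8290         559.3159
  4        57.50        43.4589       173.8356         869.1778
  5        57.50        40.5211       202.6056       1,215.6333
  6       557.50       366.3204     2,197.9222      15,385.4554
  Σ                    600.5119     2,867.7831      18,436.7418
P = 600.5119; D_Mac = 4.77556 yrs; D_mod = 4.45274 yrs; C = 26.69119.
Duration effect: -4.45274 × (+0.0055) = -0.024490
Convexity effect: 0.5 × 26.69119 × (0.0055)² = +0.0004037
ΔP/P ≈ -0.024490 + 0.0004037 = -0.024086 = -2.4086%.

-2.409%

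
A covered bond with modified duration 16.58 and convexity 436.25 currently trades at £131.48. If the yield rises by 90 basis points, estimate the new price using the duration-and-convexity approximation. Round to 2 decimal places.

Duration effect: -D_mod·Δy = -16.58 × (+0.009) = -0.149220
Convexity effect: ½·C·(Δy)² = 0.5 × 436.25 × (0.009)² = +0.017668125
ΔP/P ≈ -0.149220 + 0.017668125 = -0.131551875
New price ≈ 131.48 × (1 - 0.131551875) = 114.183559475.

£114.18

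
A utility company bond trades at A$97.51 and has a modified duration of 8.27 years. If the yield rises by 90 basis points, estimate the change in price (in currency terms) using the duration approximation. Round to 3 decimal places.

Duration approximation: ΔP/P ≈ -D_mod · Δy = -8.27 × (+0.009) = -0.074430.
ΔP ≈ 97.51 × (-0.074430) = -7.2576693.

-A$7.258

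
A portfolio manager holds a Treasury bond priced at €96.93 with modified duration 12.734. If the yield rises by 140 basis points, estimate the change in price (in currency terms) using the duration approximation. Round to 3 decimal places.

-€17.280

Duration approximation: ΔP/P ≈ -D_mod · Δy = -12.734 × (+0.014) = -0.178276.
ΔP ≈ 96.93 × (-0.178276) = -17.28029268.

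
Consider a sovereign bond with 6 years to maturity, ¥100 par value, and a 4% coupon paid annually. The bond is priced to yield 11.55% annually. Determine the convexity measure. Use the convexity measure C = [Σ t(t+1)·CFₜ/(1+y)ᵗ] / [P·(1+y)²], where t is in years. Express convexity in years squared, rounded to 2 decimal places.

With y = 0.1155:
  t   CF        PV=CF/(1+0.1155)^t    t·PV        t(t+1)·PV
  1         4.00         3.5858         3.5858           7.1717
  2         4.00         3.2146         6.4291          19.2873
  3         4.00         2.8817         8.6451          34.5806
  4         4.00         2.5833        10.3334          51.6668
  5         4.00         2.3159        11.5793          69.4758
  6       104.00        53.9779       323.8673       2,267.0713
  Σ                     68.5592       364.4401       2,449.2535
P = 68.5592.
Convexity = Σ t(t+1)·PV / [P·(1+y)²] = 2,449.2535 / (68.5592 × 1.244340) = 28.70971.

28.71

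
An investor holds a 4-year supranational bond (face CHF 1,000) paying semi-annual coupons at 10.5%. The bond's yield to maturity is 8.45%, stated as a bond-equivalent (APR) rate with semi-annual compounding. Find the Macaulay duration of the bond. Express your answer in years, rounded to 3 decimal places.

Periodic yield y = 0.04225. Discount each cash flow and weight by its period:
  t   CF        PV=CF/(1+0.04225)^t    t·PV
  1        52.50        50.3718        50.3718
  2        52.50        48.3299        96.6597
  3        52.50        46.3707       139.1121
  4        52.50        44.4910       177.9638
  5        52.50        42.6874       213.4370
  6        52.50        40.9570       245.7419
  7        52.50        39.2967       275.0768
  8     1,052.50       755.8696     6,046.9567
  Σ                  1,068.3740     7,245.3198
Price P = Σ PV = 1,068.3740.
Macaulay duration = Σ(t·PV) / P = 7,245.3198 / 1,068.3740 = 6.78163 half-year periods.
In years: 6.78163 / 2 = 3.39082 years.

3.391 years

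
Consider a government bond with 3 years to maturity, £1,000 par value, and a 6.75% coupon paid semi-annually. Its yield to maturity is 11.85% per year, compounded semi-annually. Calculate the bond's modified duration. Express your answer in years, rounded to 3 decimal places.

Periodic yield y = 0.05925. First find Macaulay duration:
  t   CF        PV=CF/(1+0.05925)^t    t·PV
  1        33.75        31.8622        31.8622
  2        33.75        30.0799        60.1599
  3        33.75        28.3974        85.1922
  4        33.75        26.8090       107.2358
  5        33.75        25.3094       126.5469
  6     1,033.75       731.8544     4,391.1264
  Σ                    874.3122     4,802.1233
P = 874.3122; Macaulay duration = 4,802.1233 / 874.3122 = 5.49246 half-year periods = 2.74623 years.
Modified duration = D_Mac / (1 + y) = 2.74623 / 1.05925 = 2.59262 years.

2.593 years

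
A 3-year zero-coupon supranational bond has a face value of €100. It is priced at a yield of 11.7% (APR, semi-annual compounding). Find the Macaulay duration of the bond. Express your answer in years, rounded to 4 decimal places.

A zero-coupon bond has a single cash flow at maturity, so its Macaulay duration equals its maturity: 3 years.
(Equivalently: 6 semi-annual periods ÷ 2 = 3 years.)

3.0000 years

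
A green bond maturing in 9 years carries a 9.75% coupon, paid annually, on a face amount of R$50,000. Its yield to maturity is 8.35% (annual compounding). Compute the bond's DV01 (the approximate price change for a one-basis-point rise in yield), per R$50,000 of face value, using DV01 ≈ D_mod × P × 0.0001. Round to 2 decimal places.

R$32.56

Periodic yield y = 0.0835.
  t   CF        PV=CF/(1+0.0835)^t    t·PV
  1     4,875.00     4,499.3078     4,499.3078
  2     4,875.00     4,152.5683     8,305.1367
  3     4,875.00     3,832.5504    11,497.6512
  4     4,875.00     3,537.1946    14,148.7785
  5     4,875.00     3,264.6005    16,323.0025
  6     4,875.00     3,013.0138    18,078.0830
  7     4,875.00     2,780.8157    19,465.7101
  8     4,875.00     2,566.5120    20,532.0958
  9    54,875.00    26,663.3241   239,969.9173
  Σ                 54,309.8873   352,819.6828
P = 54,309.8873; D_Mac = 6.49642 yrs; D_mod = 5.99577 yrs.
DV01 ≈ 5.99577 × 54,309.8873 × 0.0001 = 32.562961.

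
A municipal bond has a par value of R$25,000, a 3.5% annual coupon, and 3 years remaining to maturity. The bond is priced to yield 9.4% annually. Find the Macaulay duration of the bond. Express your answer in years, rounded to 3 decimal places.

2.891 years

Periodic yield y = 0.094. Discount each cash flow and weight by its year:
  t   CF        PV=CF/(1+0.094)^t    t·PV
  1       875.00       799.8172       799.8172
  2       875.00       731.0943     1,462.1886
  3    25,875.00    19,761.8861    59,285.6584
  Σ                 21,292.7976    61,547.6642
Price P = Σ PV = 21,292.7976.
Macaulay duration = Σ(t·PV) / P = 61,547.6642 / 21,292.7976 = 2.89054 years.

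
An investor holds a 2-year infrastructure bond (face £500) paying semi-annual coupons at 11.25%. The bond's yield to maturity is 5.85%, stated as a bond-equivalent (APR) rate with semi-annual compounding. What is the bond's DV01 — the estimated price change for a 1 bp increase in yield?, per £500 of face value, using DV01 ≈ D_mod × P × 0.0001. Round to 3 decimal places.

Periodic yield y = 0.02925.
  t   CF        PV=CF/(1+0.02925)^t    t·PV
  1       28.125        27.3257        27.3257
  2       28.125        26.5492        53.0983
  3       28.125        25.7947        77.3840
  4      528.125       470.6014     1,882.4056
  Σ                    550.2710     2,040.2137
P = 550.2710; D_Mac = 3.70765 half-year periods = 1.85383 yrs; D_mod = 1.80114 yrs.
DV01 ≈ 1.80114 × 550.2710 × 0.0001 = 0.099112.

£0.099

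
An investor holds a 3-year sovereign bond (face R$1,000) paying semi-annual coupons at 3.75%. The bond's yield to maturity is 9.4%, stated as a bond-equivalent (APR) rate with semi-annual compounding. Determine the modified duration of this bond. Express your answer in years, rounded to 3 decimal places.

2.724 years

Periodic yield y = 0.047. First find Macaulay duration:
  t   CF        PV=CF/(1+0.047)^t    t·PV
  1        18.75        17.9083        17.9083
  2        18.75        17.1044        34.2088
  3        18.75        16.3366        49.0097
  4        18.75        15.6032        62.4129
  5        18.75        14.9028        74.5140
  6     1,018.75       773.3704     4,640.2222
  Σ                    855.2257     4,878.2760
P = 855.2257; Macaulay duration = 4,878.2760 / 855.2257 = 5.70408 half-year periods = 2.85204 years.
Modified duration = D_Mac / (1 + y) = 2.85204 / 1.047 = 2.72401 years.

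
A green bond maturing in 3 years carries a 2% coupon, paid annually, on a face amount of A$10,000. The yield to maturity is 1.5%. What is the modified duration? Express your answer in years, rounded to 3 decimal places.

2.899 years

Periodic yield y = 0.015. First find Macaulay duration:
  t   CF        PV=CF/(1+0.015)^t    t·PV
  1       200.00       197.0443       197.0443
  2       200.00       194.1323       388.2647
  3    10,200.00     9,754.4333    29,263.3000
  Σ                 10,145.6100    29,848.6090
P = 10,145.6100; Macaulay duration = 29,848.6090 / 10,145.6100 = 2.94202 years.
Modified duration = D_Mac / (1 + y) = 2.94202 / 1.015 = 2.89854 years.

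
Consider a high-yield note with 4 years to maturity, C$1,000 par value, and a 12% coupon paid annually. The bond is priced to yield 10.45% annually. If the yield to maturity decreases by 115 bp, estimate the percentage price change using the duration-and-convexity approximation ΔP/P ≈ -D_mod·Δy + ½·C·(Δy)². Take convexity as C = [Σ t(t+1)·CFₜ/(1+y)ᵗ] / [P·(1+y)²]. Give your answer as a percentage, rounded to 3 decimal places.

With y = 0.1045:
  t   CF        PV=CF/(1+0.1045)^t    t·PV        t(t+1)·PV
  1       120.00       108.6464       108.6464         217.2929
  2       120.00        98.3671       196.7342         590.2025
  3       120.00        89.0603       267.1809       1,068.7234
  4     1,120.00       752.5843     3,010.3371      15,051.6856
  Σ                  1,048.6581     3,582.8986      16,927.9044
P = 1,048.6581; D_Mac = 3.41665 yrs; D_mod = 3.09339 yrs; C = 13.23238.
Duration effect: -3.09339 × (-0.0115) = +0.035574
Convexity effect: 0.5 × 13.23238 × (-0.0115)² = +0.0008750
ΔP/P ≈ +0.035574 + 0.0008750 = +0.036449 = +3.6449%.

+3.645%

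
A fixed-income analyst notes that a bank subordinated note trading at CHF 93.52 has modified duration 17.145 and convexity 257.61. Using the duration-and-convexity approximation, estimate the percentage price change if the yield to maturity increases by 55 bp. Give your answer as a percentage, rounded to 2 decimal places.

Duration effect: -D_mod·Δy = -17.145 × (+0.0055) = -0.0942975
Convexity effect: ½·C·(Δy)² = 0.5 × 257.61 × (0.0055)² = +0.00389635125
ΔP/P ≈ -0.0942975 + 0.00389635125 = -0.09040114875
= -9.040114875%.

-9.04%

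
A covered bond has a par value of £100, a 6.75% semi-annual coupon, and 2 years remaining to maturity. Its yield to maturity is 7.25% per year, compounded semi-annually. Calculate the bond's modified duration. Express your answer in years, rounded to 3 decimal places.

1.837 years

Periodic yield y = 0.03625. First find Macaulay duration:
  t   CF        PV=CF/(1+0.03625)^t    t·PV
  1        3.375         3.2569         3.2569
  2        3.375         3.1430         6.2860
  3        3.375         3.0331         9.0992
  4      103.375        89.6515       358.6058
  Σ                     99.0844       377.2479
P = 99.0844; Macaulay duration = 377.2479 / 99.0844 = 3.80734 half-year periods = 1.90367 years.
Modified duration = D_Mac / (1 + y) = 1.90367 / 1.03625 = 1.83707 years.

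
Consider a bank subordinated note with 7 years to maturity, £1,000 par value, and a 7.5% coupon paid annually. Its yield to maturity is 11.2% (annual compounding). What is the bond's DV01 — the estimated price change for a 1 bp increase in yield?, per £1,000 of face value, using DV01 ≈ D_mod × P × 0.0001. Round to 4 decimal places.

£0.4124

Periodic yield y = 0.112.
  t   CF        PV=CF/(1+0.112)^t    t·PV
  1        75.00        67.4460        67.4460
  2        75.00        60.6529       121.3058
  3        75.00        54.5440       163.6320
  4        75.00        49.0504       196.2014
  5        75.00        44.1100       220.5501
  6        75.00        39.6673       238.0037
  7     1,075.00       511.2990     3,579.0931
  Σ                    826.7696     4,586.2322
P = 826.7696; D_Mac = 5.54717 yrs; D_mod = 4.98846 yrs.
DV01 ≈ 4.98846 × 826.7696 × 0.0001 = 0.412431.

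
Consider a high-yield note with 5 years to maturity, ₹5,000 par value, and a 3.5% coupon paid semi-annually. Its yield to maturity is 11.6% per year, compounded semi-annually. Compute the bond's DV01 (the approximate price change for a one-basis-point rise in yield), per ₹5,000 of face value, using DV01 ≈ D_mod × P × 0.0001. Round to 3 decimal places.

₹1.499

Periodic yield y = 0.058.
  t   CF        PV=CF/(1+0.058)^t    t·PV
  1        87.50        82.7032        82.7032
  2        87.50        78.1694       156.3388
  3        87.50        73.8841       221.6523
  4        87.50        69.8338       279.3350
  5        87.50        66.0054       330.0272
  6        87.50        62.3870       374.3220
  7        87.50        58.9669       412.7684
  8        87.50        55.7343       445.8746
  9        87.50        52.6789       474.1105
  10    5,087.50     2,894.9945    28,949.9452
  Σ                  3,495.3576    31,727.0770
P = 3,495.3576; D_Mac = 9.07692 half-year periods = 4.53846 yrs; D_mod = 4.28966 yrs.
DV01 ≈ 4.28966 × 3,495.3576 × 0.0001 = 1.499389.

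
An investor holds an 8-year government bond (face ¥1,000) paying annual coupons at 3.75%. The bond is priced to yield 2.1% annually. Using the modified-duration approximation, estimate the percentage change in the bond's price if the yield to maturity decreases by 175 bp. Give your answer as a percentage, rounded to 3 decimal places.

+12.202%

Periodic yield y = 0.021. Modified duration first:
  t   CF        PV=CF/(1+0.021)^t    t·PV
  1        37.50        36.7287        36.7287
  2        37.50        35.9733        71.9465
  3        37.50        35.2334       105.7001
  4        37.50        34.5087       138.0347
  5        37.50        33.7989       168.9945
  6        37.50        33.1037       198.6223
  7        37.50        32.4228       226.9599
  8     1,037.50       878.5817     7,028.6539
  Σ                  1,120.3512     7,975.6406
P = 1,120.3512; D_Mac = 7.11888 yrs; D_mod = 7.11888/(1+0.021) = 6.97245 yrs.
ΔP/P ≈ -D_mod · Δy = -6.97245 × (-0.0175) = +0.122018 = +12.2018%.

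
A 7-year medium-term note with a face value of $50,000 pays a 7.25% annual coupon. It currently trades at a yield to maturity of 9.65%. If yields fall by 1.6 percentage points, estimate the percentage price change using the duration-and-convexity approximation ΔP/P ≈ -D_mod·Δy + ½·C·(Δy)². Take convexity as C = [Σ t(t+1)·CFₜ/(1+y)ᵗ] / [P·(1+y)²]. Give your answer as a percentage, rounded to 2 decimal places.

+8.67%

With y = 0.0965:
  t   CF        PV=CF/(1+0.0965)^t    t·PV        t(t+1)·PV
  1     3,625.00     3,305.9736     3,305.9736       6,611.9471
  2     3,625.00     3,015.0238     6,030.0475      18,090.1426
  3     3,625.00     2,749.6797     8,249.0390      32,996.1561
  4     3,625.00     2,507.6878    10,030.7512      50,153.7560
  5     3,625.00     2,286.9930    11,434.9649      68,609.7893
  6     3,625.00     2,085.7209    12,514.3255      87,600.2782
  7    53,625.00    28,138.8830   196,972.1807   1,575,777.4458
  Σ                 44,089.9616   248,537.2823   1,839,839.5149
P = 44,089.9616; D_Mac = 5.63705 yrs; D_mod = 5.14095 yrs; C = 34.70747.
Duration effect: -5.14095 × (-0.016) = +0.082255
Convexity effect: 0.5 × 34.70747 × (-0.016)² = +0.0044426
ΔP/P ≈ +0.082255 + 0.0044426 = +0.086698 = +8.6698%.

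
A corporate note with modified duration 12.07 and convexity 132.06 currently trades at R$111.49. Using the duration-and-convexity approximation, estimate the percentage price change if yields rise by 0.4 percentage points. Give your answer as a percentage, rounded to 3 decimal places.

Duration effect: -D_mod·Δy = -12.07 × (+0.004) = -0.048280
Convexity effect: ½·C·(Δy)² = 0.5 × 132.06 × (0.004)² = +0.00105648
ΔP/P ≈ -0.048280 + 0.00105648 = -0.04722352
= -4.722352%.

-4.722%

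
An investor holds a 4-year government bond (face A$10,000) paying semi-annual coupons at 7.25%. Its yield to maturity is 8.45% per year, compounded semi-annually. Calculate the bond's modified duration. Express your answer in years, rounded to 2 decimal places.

3.39 years

Periodic yield y = 0.04225. First find Macaulay duration:
  t   CF        PV=CF/(1+0.04225)^t    t·PV
  1       362.50       347.8052       347.8052
  2       362.50       333.7061       667.4123
  3       362.50       320.1786       960.5358
  4       362.50       307.1994     1,228.7977
  5       362.50       294.7464     1,473.7319
  6       362.50       282.7982     1,696.7890
  7       362.50       271.3343     1,899.3400
  8    10,362.50     7,441.9940    59,535.9517
  Σ                  9,599.7622    67,810.3637
P = 9,599.7622; Macaulay duration = 67,810.3637 / 9,599.7622 = 7.06375 half-year periods = 3.53188 years.
Modified duration = D_Mac / (1 + y) = 3.53188 / 1.04225 = 3.38870 years.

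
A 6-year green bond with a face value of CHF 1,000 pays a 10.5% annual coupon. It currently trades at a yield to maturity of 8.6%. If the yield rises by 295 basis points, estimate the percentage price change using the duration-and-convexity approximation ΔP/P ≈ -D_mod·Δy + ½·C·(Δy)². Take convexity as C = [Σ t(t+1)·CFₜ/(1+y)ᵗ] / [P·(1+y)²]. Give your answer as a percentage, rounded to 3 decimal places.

-11.891%

With y = 0.086:
  t   CF        PV=CF/(1+0.086)^t    t·PV        t(t+1)·PV
  1       105.00        96.6851        96.6851         193.3702
  2       105.00        89.0286       178.0572         534.1717
  3       105.00        81.9785       245.9354         983.7417
  4       105.00        75.4866       301.9465       1,509.7325
  5       105.00        69.5089       347.5443       2,085.2658
  6     1,105.00       673.5709     4,041.4255      28,289.9785
  Σ                  1,086.2586     5,211.5940      33,596.2603
P = 1,086.2586; D_Mac = 4.79775 yrs; D_mod = 4.41782 yrs; C = 26.22395.
Duration effect: -4.41782 × (+0.0295) = -0.130326
Convexity effect: 0.5 × 26.22395 × (0.0295)² = +0.0114107
ΔP/P ≈ -0.130326 + 0.0114107 = -0.118915 = -11.8915%.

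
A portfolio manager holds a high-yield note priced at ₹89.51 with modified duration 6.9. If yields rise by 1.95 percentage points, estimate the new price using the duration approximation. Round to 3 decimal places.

₹77.466

Duration approximation: ΔP/P ≈ -D_mod · Δy = -6.9 × (+0.0195) = -0.134550.
New price ≈ 89.51 × (1 - 0.134550) = 77.4664295.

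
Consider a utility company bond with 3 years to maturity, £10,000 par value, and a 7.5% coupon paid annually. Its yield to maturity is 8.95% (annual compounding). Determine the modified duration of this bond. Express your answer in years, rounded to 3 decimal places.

Periodic yield y = 0.0895. First find Macaulay duration:
  t   CF        PV=CF/(1+0.0895)^t    t·PV
  1       750.00       688.3892       688.3892
  2       750.00       631.8395     1,263.6791
  3    10,750.00     8,312.4063    24,937.2188
  Σ                  9,632.6350    26,889.2870
P = 9,632.6350; Macaulay duration = 26,889.2870 / 9,632.6350 = 2.79148 years.
Modified duration = D_Mac / (1 + y) = 2.79148 / 1.0895 = 2.56216 years.

2.562 years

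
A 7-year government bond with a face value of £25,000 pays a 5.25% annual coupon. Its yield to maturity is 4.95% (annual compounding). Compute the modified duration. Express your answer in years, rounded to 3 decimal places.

Periodic yield y = 0.0495. First find Macaulay duration:
  t   CF        PV=CF/(1+0.0495)^t    t·PV
  1     1,312.50     1,250.5955     1,250.5955
  2     1,312.50     1,191.6108     2,383.2216
  3     1,312.50     1,135.4081     3,406.2243
  4     1,312.50     1,081.8562     4,327.4248
  5     1,312.50     1,030.8301     5,154.1506
  6     1,312.50       982.2107     5,893.2641
  7    26,312.50    18,762.2541   131,335.7785
  Σ                 25,434.7655   153,750.6594
P = 25,434.7655; Macaulay duration = 153,750.6594 / 25,434.7655 = 6.04490 years.
Modified duration = D_Mac / (1 + y) = 6.04490 / 1.0495 = 5.75979 years.

5.760 years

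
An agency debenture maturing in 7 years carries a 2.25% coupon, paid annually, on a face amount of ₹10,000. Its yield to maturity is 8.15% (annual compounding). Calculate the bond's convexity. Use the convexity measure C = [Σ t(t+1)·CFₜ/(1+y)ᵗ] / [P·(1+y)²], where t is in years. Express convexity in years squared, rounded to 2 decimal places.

42.89

With y = 0.0815:
  t   CF        PV=CF/(1+0.0815)^t    t·PV        t(t+1)·PV
  1       225.00       208.0444       208.0444         416.0888
  2       225.00       192.3665       384.7330       1,154.1991
  3       225.00       177.8701       533.6103       2,134.4412
  4       225.00       164.4661       657.8644       3,289.3222
  5       225.00       152.0722       760.3611       4,562.1667
  6       225.00       140.6123       843.6739       5,905.7175
  7    10,225.00     5,908.5056    41,359.5391     330,876.3127
  Σ                  6,943.9372    44,747.8263     348,338.2481
P = 6,943.9372.
Convexity = Σ t(t+1)·PV / [P·(1+y)²] = 348,338.2481 / (6,943.9372 × 1.169642) = 42.88865.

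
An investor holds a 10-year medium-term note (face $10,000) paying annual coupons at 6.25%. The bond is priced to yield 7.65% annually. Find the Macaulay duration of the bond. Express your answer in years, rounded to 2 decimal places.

Periodic yield y = 0.0765. Discount each cash flow and weight by its year:
  t   CF        PV=CF/(1+0.0765)^t    t·PV
  1       625.00       580.5852       580.5852
  2       625.00       539.3267     1,078.6535
  3       625.00       501.0002     1,503.0007
  4       625.00       465.3973     1,861.5893
  5       625.00       432.3245     2,161.6225
  6       625.00       401.6019     2,409.6117
  7       625.00       373.0627     2,611.4386
  8       625.00       346.5515     2,772.4118
  9       625.00       321.9243     2,897.3184
  10   10,625.00     5,083.8016    50,838.0164
  Σ                  9,045.5760    68,714.2480
Price P = Σ PV = 9,045.5760.
Macaulay duration = Σ(t·PV) / P = 68,714.2480 / 9,045.5760 = 7.59645 years.

7.60 years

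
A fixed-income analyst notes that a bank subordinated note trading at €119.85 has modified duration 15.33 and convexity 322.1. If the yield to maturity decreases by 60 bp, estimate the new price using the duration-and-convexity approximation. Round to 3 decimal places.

Duration effect: -D_mod·Δy = -15.33 × (-0.006) = +0.091980
Convexity effect: ½·C·(Δy)² = 0.5 × 322.1 × (-0.006)² = +0.0057978
ΔP/P ≈ +0.091980 + 0.0057978 = +0.0977778
New price ≈ 119.85 × (1 + 0.0977778) = 131.56866933.

€131.569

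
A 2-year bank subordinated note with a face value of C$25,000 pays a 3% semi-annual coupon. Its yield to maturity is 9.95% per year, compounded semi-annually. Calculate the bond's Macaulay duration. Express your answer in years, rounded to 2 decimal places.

1.95 years

Periodic yield y = 0.04975. Discount each cash flow and weight by its period:
  t   CF        PV=CF/(1+0.04975)^t    t·PV
  1       375.00       357.2279       357.2279
  2       375.00       340.2981       680.5962
  3       375.00       324.1706       972.5118
  4    25,375.00    20,895.9691    83,583.8765
  Σ                 21,917.6657    85,594.2123
Price P = Σ PV = 21,917.6657.
Macaulay duration = Σ(t·PV) / P = 85,594.2123 / 21,917.6657 = 3.90526 half-year periods.
In years: 3.90526 / 2 = 1.95263 years.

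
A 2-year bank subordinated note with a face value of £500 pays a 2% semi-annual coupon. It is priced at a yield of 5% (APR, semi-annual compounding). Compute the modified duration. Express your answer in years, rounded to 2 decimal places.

Periodic yield y = 0.025. First find Macaulay duration:
  t   CF        PV=CF/(1+0.025)^t    t·PV
  1         5.00         4.8780         4.8780
  2         5.00         4.7591         9.5181
  3         5.00         4.6430        13.9290
  4       505.00       457.5051     1,830.0203
  Σ                    471.7852     1,858.3455
P = 471.7852; Macaulay duration = 1,858.3455 / 471.7852 = 3.93897 half-year periods = 1.96948 years.
Modified duration = D_Mac / (1 + y) = 1.96948 / 1.025 = 1.92145 years.

1.92 years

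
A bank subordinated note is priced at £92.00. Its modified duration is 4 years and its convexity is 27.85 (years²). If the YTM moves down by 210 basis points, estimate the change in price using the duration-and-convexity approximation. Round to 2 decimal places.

+£8.29

Duration effect: -D_mod·Δy = -4 × (-0.021) = +0.084000
Convexity effect: ½·C·(Δy)² = 0.5 × 27.85 × (-0.021)² = +0.006140925
ΔP/P ≈ +0.084000 + 0.006140925 = +0.090140925
ΔP ≈ 92.00 × (+0.090140925) = +8.2929651.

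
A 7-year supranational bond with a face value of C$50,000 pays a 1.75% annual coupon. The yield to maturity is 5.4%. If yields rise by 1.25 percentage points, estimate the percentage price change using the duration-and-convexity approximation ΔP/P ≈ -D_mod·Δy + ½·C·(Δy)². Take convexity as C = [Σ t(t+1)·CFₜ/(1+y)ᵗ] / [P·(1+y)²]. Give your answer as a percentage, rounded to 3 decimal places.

With y = 0.054:
  t   CF        PV=CF/(1+0.054)^t    t·PV        t(t+1)·PV
  1       875.00       830.1708       830.1708       1,660.3416
  2       875.00       787.6383     1,575.2766       4,725.8299
  3       875.00       747.2849     2,241.8548       8,967.4191
  4       875.00       708.9990     2,835.9959      14,179.9796
  5       875.00       672.6746     3,363.3728      20,180.2366
  6       875.00       638.2112     3,829.2669      26,804.8683
  7    50,875.00    35,206.2806   246,443.9642   1,971,551.7138
  Σ                 39,591.2593   261,119.9020   2,048,070.3888
P = 39,591.2593; D_Mac = 6.59539 yrs; D_mod = 6.25749 yrs; C = 46.56551.
Duration effect: -6.25749 × (+0.0125) = -0.078219
Convexity effect: 0.5 × 46.56551 × (0.0125)² = +0.0036379
ΔP/P ≈ -0.078219 + 0.0036379 = -0.074581 = -7.4581%.

-7.458%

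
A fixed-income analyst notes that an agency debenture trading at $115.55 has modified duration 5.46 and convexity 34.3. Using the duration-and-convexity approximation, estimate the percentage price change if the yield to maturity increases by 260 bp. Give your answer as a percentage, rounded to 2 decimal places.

Duration effect: -D_mod·Δy = -5.46 × (+0.026) = -0.141960
Convexity effect: ½·C·(Δy)² = 0.5 × 34.3 × (0.026)² = +0.0115934
ΔP/P ≈ -0.141960 + 0.0115934 = -0.1303666
= -13.03666%.

-13.04%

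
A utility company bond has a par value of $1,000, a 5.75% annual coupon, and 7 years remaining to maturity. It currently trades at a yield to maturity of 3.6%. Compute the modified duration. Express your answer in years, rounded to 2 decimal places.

5.82 years

Periodic yield y = 0.036. First find Macaulay duration:
  t   CF        PV=CF/(1+0.036)^t    t·PV
  1        57.50        55.5019        55.5019
  2        57.50        53.5733       107.1466
  3        57.50        51.7117       155.1350
  4        57.50        49.9147       199.6590
  5        57.50        48.1803       240.9013
  6        57.50        46.5060       279.0362
  7     1,057.50       825.5856     5,779.0989
  Σ                  1,130.9735     6,816.4789
P = 1,130.9735; Macaulay duration = 6,816.4789 / 1,130.9735 = 6.02709 years.
Modified duration = D_Mac / (1 + y) = 6.02709 / 1.036 = 5.81765 years.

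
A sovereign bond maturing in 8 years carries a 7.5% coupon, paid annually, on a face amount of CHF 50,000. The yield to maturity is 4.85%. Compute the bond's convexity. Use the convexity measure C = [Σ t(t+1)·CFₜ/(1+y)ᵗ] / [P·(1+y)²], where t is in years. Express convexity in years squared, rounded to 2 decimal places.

With y = 0.0485:
  t   CF        PV=CF/(1+0.0485)^t    t·PV        t(t+1)·PV
  1     3,750.00     3,576.5379     3,576.5379       7,153.0758
  2     3,750.00     3,411.0996     6,822.1992      20,466.5975
  3     3,750.00     3,253.3139     9,759.9416      39,039.7663
  4     3,750.00     3,102.8268    12,411.3070      62,056.5352
  5     3,750.00     2,959.3007    14,796.5034      88,779.0204
  6     3,750.00     2,822.4136    16,934.4817     118,541.3720
  7     3,750.00     2,691.8585    18,843.0094     150,744.0750
  8    53,750.00    36,798.5741   294,388.5925   2,649,497.3325
  Σ                 58,615.9250   377,532.5727   3,136,277.7747
P = 58,615.9250.
Convexity = Σ t(t+1)·PV / [P·(1+y)²] = 3,136,277.7747 / (58,615.9250 × 1.099352) = 48.67008.

48.67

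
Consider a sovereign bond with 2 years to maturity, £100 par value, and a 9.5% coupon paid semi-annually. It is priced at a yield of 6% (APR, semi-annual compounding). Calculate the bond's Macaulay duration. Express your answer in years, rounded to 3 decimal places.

1.873 years

Periodic yield y = 0.03. Discount each cash flow and weight by its period:
  t   CF        PV=CF/(1+0.03)^t    t·PV
  1         4.75         4.6117         4.6117
  2         4.75         4.4773         8.9547
  3         4.75         4.3469        13.0408
  4       104.75        93.0690       372.2761
  Σ                    106.5049       398.8832
Price P = Σ PV = 106.5049.
Macaulay duration = Σ(t·PV) / P = 398.8832 / 106.5049 = 3.74521 half-year periods.
In years: 3.74521 / 2 = 1.87260 years.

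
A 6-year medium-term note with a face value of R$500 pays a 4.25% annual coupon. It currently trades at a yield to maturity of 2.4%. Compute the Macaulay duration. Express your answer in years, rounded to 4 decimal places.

5.4525 years

Periodic yield y = 0.024. Discount each cash flow and weight by its year:
  t   CF        PV=CF/(1+0.024)^t    t·PV
  1        21.25        20.7520        20.7520
  2        21.25        20.2656        40.5312
  3        21.25        19.7906        59.3718
  4        21.25        19.3268        77.3070
  5        21.25        18.8738        94.3690
  6       521.25       452.1123     2,712.6738
  Σ                    551.1210     3,005.0048
Price P = Σ PV = 551.1210.
Macaulay duration = Σ(t·PV) / P = 3,005.0048 / 551.1210 = 5.45253 years.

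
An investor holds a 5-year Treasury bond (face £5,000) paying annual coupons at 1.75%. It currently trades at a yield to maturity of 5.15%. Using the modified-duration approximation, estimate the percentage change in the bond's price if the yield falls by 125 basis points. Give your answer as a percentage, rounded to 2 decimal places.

Periodic yield y = 0.0515. Modified duration first:
  t   CF        PV=CF/(1+0.0515)^t    t·PV
  1        87.50        83.2145        83.2145
  2        87.50        79.1388       158.2776
  3        87.50        75.2628       225.7883
  4        87.50        71.5766       286.3063
  5     5,087.50     3,957.8382    19,789.1911
  Σ                  4,267.0308    20,542.7778
P = 4,267.0308; D_Mac = 4.81430 yrs; D_mod = 4.81430/(1+0.0515) = 4.57851 yrs.
ΔP/P ≈ -D_mod · Δy = -4.57851 × (-0.0125) = +0.057231 = +5.7231%.

+5.72%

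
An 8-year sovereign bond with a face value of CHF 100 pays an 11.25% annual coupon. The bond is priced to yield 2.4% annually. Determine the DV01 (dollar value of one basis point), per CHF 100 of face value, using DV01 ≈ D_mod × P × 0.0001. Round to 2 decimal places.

CHF 0.10

Periodic yield y = 0.024.
  t   CF        PV=CF/(1+0.024)^t    t·PV
  1        11.25        10.9863        10.9863
  2        11.25        10.7288        21.4577
  3        11.25        10.4774        31.4321
  4        11.25        10.2318        40.9273
  5        11.25         9.9920        49.9600
  6        11.25         9.7578        58.5469
  7        11.25         9.5291        66.7038
  8       111.25        92.0238       736.1907
  Σ                    163.7271     1,016.2049
P = 163.7271; D_Mac = 6.20670 yrs; D_mod = 6.06123 yrs.
DV01 ≈ 6.06123 × 163.7271 × 0.0001 = 0.099239.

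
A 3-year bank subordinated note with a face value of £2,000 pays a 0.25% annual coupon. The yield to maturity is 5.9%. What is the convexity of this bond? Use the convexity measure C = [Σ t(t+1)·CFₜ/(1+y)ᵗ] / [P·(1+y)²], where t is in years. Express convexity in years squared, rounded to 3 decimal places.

With y = 0.059:
  t   CF        PV=CF/(1+0.059)^t    t·PV        t(t+1)·PV
  1         5.00         4.7214         4.7214           9.4429
  2         5.00         4.4584         8.9168          26.7503
  3     2,005.00     1,688.2101     5,064.6303      20,258.5213
  Σ                  1,697.3899     5,078.2685      20,294.7145
P = 1,697.3899.
Convexity = Σ t(t+1)·PV / [P·(1+y)²] = 20,294.7145 / (1,697.3899 × 1.121481) = 10.66128.

10.661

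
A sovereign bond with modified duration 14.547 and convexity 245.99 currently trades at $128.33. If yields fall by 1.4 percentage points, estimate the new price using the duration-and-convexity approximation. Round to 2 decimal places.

Duration effect: -D_mod·Δy = -14.547 × (-0.014) = +0.203658
Convexity effect: ½·C·(Δy)² = 0.5 × 245.99 × (-0.014)² = +0.02410702
ΔP/P ≈ +0.203658 + 0.02410702 = +0.22776502
New price ≈ 128.33 × (1 + 0.22776502) = 157.5590850166.

$157.56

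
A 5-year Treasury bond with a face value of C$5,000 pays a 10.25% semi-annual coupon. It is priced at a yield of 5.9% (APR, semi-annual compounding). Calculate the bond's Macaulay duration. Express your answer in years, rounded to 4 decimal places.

Periodic yield y = 0.0295. Discount each cash flow and weight by its period:
  t   CF        PV=CF/(1+0.0295)^t    t·PV
  1       256.25       248.9072       248.9072
  2       256.25       241.7749       483.5498
  3       256.25       234.8469       704.5407
  4       256.25       228.1174       912.4697
  5       256.25       221.5808     1,107.9040
  6       256.25       215.2315     1,291.3888
  7       256.25       209.0641     1,463.4485
  8       256.25       203.0734     1,624.5873
  9       256.25       197.2544     1,775.2897
  10    5,256.25     3,930.1806    39,301.8056
  Σ                  5,930.0312    48,913.8913
Price P = Σ PV = 5,930.0312.
Macaulay duration = Σ(t·PV) / P = 48,913.8913 / 5,930.0312 = 8.24850 half-year periods.
In years: 8.24850 / 2 = 4.12425 years.

4.1243 years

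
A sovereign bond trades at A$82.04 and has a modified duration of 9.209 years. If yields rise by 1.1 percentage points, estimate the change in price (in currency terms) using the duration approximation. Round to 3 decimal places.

Duration approximation: ΔP/P ≈ -D_mod · Δy = -9.209 × (+0.011) = -0.101299.
ΔP ≈ 82.04 × (-0.101299) = -8.31056996.

-A$8.311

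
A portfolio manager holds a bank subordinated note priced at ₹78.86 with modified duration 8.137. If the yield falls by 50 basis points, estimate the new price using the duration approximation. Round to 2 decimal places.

₹82.07

Duration approximation: ΔP/P ≈ -D_mod · Δy = -8.137 × (-0.005) = +0.040685.
New price ≈ 78.86 × (1 + 0.040685) = 82.0684191.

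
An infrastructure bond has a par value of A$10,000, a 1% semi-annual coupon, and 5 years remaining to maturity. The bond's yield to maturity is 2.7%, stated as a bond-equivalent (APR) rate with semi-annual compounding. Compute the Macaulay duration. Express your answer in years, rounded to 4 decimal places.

4.8837 years

Periodic yield y = 0.0135. Discount each cash flow and weight by its period:
  t   CF        PV=CF/(1+0.0135)^t    t·PV
  1        50.00        49.3340        49.3340
  2        50.00        48.6769        97.3537
  3        50.00        48.0285       144.0854
  4        50.00        47.3887       189.5549
  5        50.00        46.7575       233.7875
  6        50.00        46.1347       276.8081
  7        50.00        45.5202       318.6411
  8        50.00        44.9138       359.3105
  9        50.00        44.3156       398.8400
  10   10,050.00     8,788.7787    87,887.7875
  Σ                  9,209.8485    89,955.5027
Price P = Σ PV = 9,209.8485.
Macaulay duration = Σ(t·PV) / P = 89,955.5027 / 9,209.8485 = 9.76732 half-year periods.
In years: 9.76732 / 2 = 4.88366 years.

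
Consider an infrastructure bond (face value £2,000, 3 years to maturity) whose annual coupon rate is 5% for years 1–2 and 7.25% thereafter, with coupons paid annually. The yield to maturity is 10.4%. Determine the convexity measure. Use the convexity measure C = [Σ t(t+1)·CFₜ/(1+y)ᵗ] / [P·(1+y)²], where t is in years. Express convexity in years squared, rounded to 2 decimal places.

With y = 0.104:
  t   CF        PV=CF/(1+0.104)^t    t·PV        t(t+1)·PV
  1       100.00        90.5797        90.5797         181.1594
  2       100.00        82.0468       164.0937         492.2810
  3     2,145.00     1,594.1166     4,782.3497      19,129.3989
  Σ                  1,766.7431     5,037.0231      19,802.8393
P = 1,766.7431.
Convexity = Σ t(t+1)·PV / [P·(1+y)²] = 19,802.8393 / (1,766.7431 × 1.218816) = 9.19636.

9.20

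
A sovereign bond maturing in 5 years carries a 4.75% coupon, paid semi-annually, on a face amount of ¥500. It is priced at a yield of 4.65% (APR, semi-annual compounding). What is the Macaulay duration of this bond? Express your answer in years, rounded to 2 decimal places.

4.51 years

Periodic yield y = 0.02325. Discount each cash flow and weight by its period:
  t   CF        PV=CF/(1+0.02325)^t    t·PV
  1       11.875        11.6052        11.6052
  2       11.875        11.3415        22.6830
  3       11.875        11.0838        33.2514
  4       11.875        10.8319        43.3278
  5       11.875        10.5858        52.9291
  6       11.875        10.3453        62.0718
  7       11.875        10.1102        70.7717
  8       11.875         9.8805        79.0441
  9       11.875         9.6560        86.9041
  10     511.875       406.7676     4,067.6763
  Σ                    502.2079     4,530.2645
Price P = Σ PV = 502.2079.
Macaulay duration = Σ(t·PV) / P = 4,530.2645 / 502.2079 = 9.02069 half-year periods.
In years: 9.02069 / 2 = 4.51035 years.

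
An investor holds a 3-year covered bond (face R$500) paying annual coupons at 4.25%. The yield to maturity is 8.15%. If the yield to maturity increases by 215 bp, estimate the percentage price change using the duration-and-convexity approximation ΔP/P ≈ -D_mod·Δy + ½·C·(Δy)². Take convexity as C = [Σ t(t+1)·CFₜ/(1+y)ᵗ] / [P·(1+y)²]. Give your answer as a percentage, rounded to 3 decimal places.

With y = 0.0815:
  t   CF        PV=CF/(1+0.0815)^t    t·PV        t(t+1)·PV
  1        21.25        19.6486        19.6486          39.2973
  2        21.25        18.1679        36.3359         109.0077
  3       521.25       412.0657     1,236.1972       4,944.7888
  Σ                    449.8823     1,292.1817       5,093.0937
P = 449.8823; D_Mac = 2.87227 yrs; D_mod = 2.65582 yrs; C = 9.67898.
Duration effect: -2.65582 × (+0.0215) = -0.057100
Convexity effect: 0.5 × 9.67898 × (0.0215)² = +0.0022371
ΔP/P ≈ -0.057100 + 0.0022371 = -0.054863 = -5.4863%.

-5.486%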